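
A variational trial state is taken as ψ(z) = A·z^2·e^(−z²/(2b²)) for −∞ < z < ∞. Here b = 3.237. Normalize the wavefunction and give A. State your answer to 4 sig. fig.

A ≈ 0.04601

Normalization requires ∫|ψ|² dz = 1, integrated from −∞ to ∞.
Using the Gaussian integral ∫_{−∞}^{∞} e^(−αz²) dz = √(π/α), carrying out the integral gives A² · 3·√(π)·b^5/4.
So A² = (3·√(π)·b^5/4)^(−1).
Substituting b = 3.237 gives A² = 0.0021167, so A = 0.046007.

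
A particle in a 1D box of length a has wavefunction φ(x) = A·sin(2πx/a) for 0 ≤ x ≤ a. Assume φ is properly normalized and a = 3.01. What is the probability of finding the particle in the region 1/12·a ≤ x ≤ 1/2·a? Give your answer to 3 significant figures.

|φ|² is the probability density, so P = ∫_{1/12·a}^{1/2·a} |φ|² dx.
With A² fixed by ∫|φ|² = 1, i.e. A² = (a/2)^(−1), substitute and integrate.
In terms of u = x/a (A² and the length scale cancel between numerator and denominator), P = [∫_{1/12}^{1/2} sin(2·π·u)^2 du] / [∫_{0}^{1} sin(2·π·u)^2 du].
An antiderivative of sin(2·π·u)^2 is u/2 - sin(4·π·u)/(8·π); evaluating from 1/12 to 1/2 gives √(3)/(16·π) + 5/24, while the full integral is 1/2.
The result is P = √(3)/(8·π) + 5/12.

P ≈ 0.486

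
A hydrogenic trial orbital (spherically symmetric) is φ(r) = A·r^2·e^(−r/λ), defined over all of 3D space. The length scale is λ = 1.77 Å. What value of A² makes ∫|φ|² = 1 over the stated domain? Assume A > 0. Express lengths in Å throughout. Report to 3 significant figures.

Normalization requires ∫|φ|² 4πr² dr = 1, integrated from 0 to ∞.
The angular integral contributes 4π, leaving ∫₀^∞ r²|φ|² dr.
Carrying out the integral gives A² · 45·π·λ^7/2.
Setting this equal to 1 gives A² = 1/(45·π·λ^7/2).
With λ = 1.77: A² = 0.0002599 and A = 0.01612.

A^2 ≈ 0.000260 Å^(-7)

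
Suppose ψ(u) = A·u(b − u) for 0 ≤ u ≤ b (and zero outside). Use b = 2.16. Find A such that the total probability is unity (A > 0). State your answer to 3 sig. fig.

A ≈ 0.799

Require ∫ |ψ|² du = 1 over the whole domain.
Expanding the polynomial and integrating term by term, ∫|ψ|² du = A²·(b^5/30).
So A² = (b^5/30)^(−1).
Substituting b = 2.16 gives A² = 0.6380, so A = 0.7988.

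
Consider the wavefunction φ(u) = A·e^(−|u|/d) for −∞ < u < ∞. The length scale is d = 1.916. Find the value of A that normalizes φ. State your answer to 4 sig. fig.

A ≈ 0.7224

We need A² ∫|f|² du = 1, taking the integral from −∞ to ∞.
Using ∫₀^∞ uⁿ e^(−αu) du = n!/αⁿ⁺¹, ∫|φ|² du = A²·(d).
Plugging in d = 1.916 yields A = 0.72244.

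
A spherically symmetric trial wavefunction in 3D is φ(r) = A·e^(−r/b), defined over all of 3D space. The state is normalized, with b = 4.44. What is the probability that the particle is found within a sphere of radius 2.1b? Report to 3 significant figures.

P ≈ 0.790

P = ∫ |φ|² 4πr² dr over r ≤ 2.1b.
The full normalization integral is A²·[π·b^3] = 1, fixing A².
In terms of u = r/b (A², 4π and the length scale all cancel between numerator and denominator), P = [∫_{0}^{2.1} u^2·e^(-2·u) du] / [∫_{0}^{∞} u^2·e^(-2·u) du].
Using ∫ u^2·e^(-2·u) du = -(2·u^2 + 2·u + 1)·e^(-2·u)/4, the numerator is 1/4 - 701·e^(-21/5)/200 and the denominator is 1/4.
This evaluates to P = 0.7898.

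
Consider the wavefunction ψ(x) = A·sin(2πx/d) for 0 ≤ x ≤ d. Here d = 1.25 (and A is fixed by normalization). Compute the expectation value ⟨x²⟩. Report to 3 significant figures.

The expectation value is the |ψ|²-weighted average of x^2: ∫ x^2|ψ|² dx.
Since the A² factors cancel between numerator and denominator, ⟨x²⟩ = -d^2/(8·π^2) + d^2/3.
With d = 1.25, ⟨x^2⟩ = 0.5010.

⟨x^2⟩ ≈ 0.501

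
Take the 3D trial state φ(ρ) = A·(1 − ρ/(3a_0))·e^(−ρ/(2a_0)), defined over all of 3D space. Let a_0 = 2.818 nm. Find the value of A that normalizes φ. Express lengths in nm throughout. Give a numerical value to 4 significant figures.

A ≈ 0.07303 nm^(-3/2)

We need A² ∫|f|² 4πρ² dρ = 1, taking the integral from 0 to ∞.
Using ∫₀^∞ ρⁿ e^(−αρ) dρ = n!/αⁿ⁺¹, the integral (without the A² prefactor) comes out to 8·π·a_0^3/3.
So A² = (8·π·a_0^3/3)^(−1).
Substituting a_0 = 2.818 gives A² = 0.0053341, so A = 0.073035.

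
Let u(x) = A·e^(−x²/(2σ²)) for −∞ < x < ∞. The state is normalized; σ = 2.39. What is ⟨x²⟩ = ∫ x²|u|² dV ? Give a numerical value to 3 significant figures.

⟨x^2⟩ ≈ 2.86

The expectation value is the |u|²-weighted average of x^2: ∫ x^2|u|² dx.
Using the Gaussian integral ∫_{−∞}^{∞} e^(−αx²) dx = √(π/α), the ratio of the moment integral to the normalization integral gives ⟨x²⟩ = σ^2/2.
Putting σ = 2.39 gives 2.856.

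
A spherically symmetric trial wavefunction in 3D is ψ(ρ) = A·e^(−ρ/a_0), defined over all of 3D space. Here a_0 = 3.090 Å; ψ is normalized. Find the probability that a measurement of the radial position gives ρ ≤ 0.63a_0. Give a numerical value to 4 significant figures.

P = ∫ |ψ|² 4πρ² dρ over ρ ≤ 0.63a_0.
The full normalization integral is A²·[π·a_0^3] = 1, fixing A².
In terms of u = ρ/a_0 (A², 4π and the length scale all cancel between numerator and denominator), P = [∫_{0}^{0.63} u^2·e^(-2·u) du] / [∫_{0}^{∞} u^2·e^(-2·u) du].
With ∫ u^2·e^(-2·u) du = -(2·u^2 + 2·u + 1)·e^(-2·u)/4 + C, the region integral is ≈ 0.0334443 and the full one is 1/4.
The region integral divided by the full integral gives P = 0.13378.

P ≈ 0.1338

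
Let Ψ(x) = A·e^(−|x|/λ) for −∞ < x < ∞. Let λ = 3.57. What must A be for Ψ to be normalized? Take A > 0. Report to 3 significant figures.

A ≈ 0.529

The normalization condition is ∫|Ψ|² dx = 1 from −∞ to ∞.
The integral (without the A² prefactor) comes out to λ.
Substituting λ = 3.57 gives A² = 0.2801, so A = 0.5293.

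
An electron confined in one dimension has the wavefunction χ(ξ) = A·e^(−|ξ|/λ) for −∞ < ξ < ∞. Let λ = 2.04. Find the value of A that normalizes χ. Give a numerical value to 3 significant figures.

Require ∫ |χ|² dξ = 1 over the whole domain.
With χ = A·e^(−|ξ|/λ), the integral evaluates to A²·[λ].
With λ = 2.04: A² = 0.4902 and A = 0.7001.

A ≈ 0.700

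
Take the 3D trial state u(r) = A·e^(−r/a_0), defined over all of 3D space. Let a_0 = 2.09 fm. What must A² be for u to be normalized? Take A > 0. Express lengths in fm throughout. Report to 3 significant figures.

A^2 ≈ 0.0349 fm^(-3)

Require ∫ |u|² 4πr² dr = 1 over the whole domain.
(Spherical symmetry: dV = 4πr² dr.)
With ∫₀^∞ r^2 e^(−αr) dr = 2!/α^3, with u = A·e^(−r/a_0), the integral evaluates to A²·[π·a_0^3].
So A² = (π·a_0^3)^(−1).
Substituting a_0 = 2.09 gives A² = 0.03487, so A = 0.1867.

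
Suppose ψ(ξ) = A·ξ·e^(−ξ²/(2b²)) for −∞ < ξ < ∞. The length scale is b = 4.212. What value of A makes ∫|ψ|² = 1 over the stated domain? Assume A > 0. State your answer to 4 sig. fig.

A ≈ 0.1229

Require ∫ |ψ|² dξ = 1 over the whole domain.
Using the Gaussian integral ∫_{−∞}^{∞} e^(−αξ²) dξ = √(π/α), with ψ = A·ξ·e^(−ξ²/(2b²)), the integral evaluates to A²·[√(π)·b^3/2].
Setting this equal to 1 gives A² = 1/(√(π)·b^3/2).
With b = 4.212: A² = 0.015100 and A = 0.12288.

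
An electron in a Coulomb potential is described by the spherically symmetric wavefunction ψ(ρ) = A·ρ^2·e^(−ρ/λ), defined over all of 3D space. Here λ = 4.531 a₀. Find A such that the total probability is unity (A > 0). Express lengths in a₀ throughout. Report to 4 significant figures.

A ≈ 0.0006007 a₀^(-7/2)

The normalization condition is ∫|ψ|² 4πρ² dρ = 1 from 0 to ∞.
(Spherical symmetry: dV = 4πρ² dρ.)
Recall ∫₀^∞ ρ^m e^(−ρ/β) dρ = m!·β^(m+1), with ψ = A·ρ^2·e^(−ρ/λ), the integral evaluates to A²·[45·π·λ^7/2].
Setting this equal to 1 gives A² = 1/(45·π·λ^7/2).
With λ = 4.531: A² = 3.6084E-7 and A = 0.00060070.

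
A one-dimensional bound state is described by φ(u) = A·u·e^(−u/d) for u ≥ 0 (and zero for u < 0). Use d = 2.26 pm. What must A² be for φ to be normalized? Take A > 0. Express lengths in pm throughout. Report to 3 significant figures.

Normalization requires ∫|φ|² du = 1, integrated from 0 to ∞.
∫|φ|² du = A²·(d^3/4).
So A² = (d^3/4)^(−1).
Substituting d = 2.26 gives A² = 0.3465, so A = 0.5887.

A^2 ≈ 0.347 pm^(-3)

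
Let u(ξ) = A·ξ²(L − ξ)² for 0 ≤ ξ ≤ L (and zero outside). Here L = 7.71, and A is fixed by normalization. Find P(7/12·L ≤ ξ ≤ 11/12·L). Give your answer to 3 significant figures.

P ≈ 0.302

The probability is P = ∫ |u|² dξ over [7/12·L, 11/12·L].
The normalization integral ∫|u|²dξ over the whole domain equals L^9/630·A², and A² cancels in the ratio.
Let t = ξ/L; then A² and the length scale cancel, so P = ∫_{7/12}^{11/12} t^4·(1 - t)^4 dt ÷ ∫_{0}^{1} t^4·(1 - t)^4 dt.
An antiderivative of t^4·(1 - t)^4 is t^5·(70·t^4 - 315·t^3 + 540·t^2 - 420·t + 126)/630; evaluating from 7/12 to 11/12 gives ≈ 0.00047929, while the full integral is 1/630.
Evaluating gives P = 0.3019.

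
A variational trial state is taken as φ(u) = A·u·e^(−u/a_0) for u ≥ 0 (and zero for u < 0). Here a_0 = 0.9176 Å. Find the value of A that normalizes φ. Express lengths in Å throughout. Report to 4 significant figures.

A ≈ 2.275 Å^(-3/2)

Normalization requires ∫|φ|² du = 1, integrated from 0 to ∞.
With ∫₀^∞ u^2 e^(−αu) du = 2!/α^3, the integral (without the A² prefactor) comes out to a_0^3/4.
Substituting a_0 = 0.9176 gives A² = 5.1773, so A = 2.2754.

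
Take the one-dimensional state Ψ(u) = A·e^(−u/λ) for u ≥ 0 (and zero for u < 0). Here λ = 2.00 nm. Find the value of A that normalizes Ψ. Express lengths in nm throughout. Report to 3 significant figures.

Normalization requires ∫|Ψ|² du = 1, integrated from 0 to ∞.
Using ∫₀^∞ uⁿ e^(−αu) du = n!/αⁿ⁺¹, with Ψ = A·e^(−u/λ), the integral evaluates to A²·[λ/2].
Hence A² = 1/[λ/2].
With λ = 2.00: A² = 1.000 and A = 1.000.

A ≈ 1.00 nm^(-1/2)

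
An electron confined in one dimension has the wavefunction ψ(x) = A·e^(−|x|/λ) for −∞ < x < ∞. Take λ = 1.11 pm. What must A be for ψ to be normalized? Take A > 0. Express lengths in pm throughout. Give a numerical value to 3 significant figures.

The normalization condition is ∫|ψ|² dx = 1 from −∞ to ∞.
The integral (without the A² prefactor) comes out to λ.
So A² = (λ)^(−1).
Plugging in λ = 1.11 yields A = 0.9492.

A ≈ 0.949 pm^(-1/2)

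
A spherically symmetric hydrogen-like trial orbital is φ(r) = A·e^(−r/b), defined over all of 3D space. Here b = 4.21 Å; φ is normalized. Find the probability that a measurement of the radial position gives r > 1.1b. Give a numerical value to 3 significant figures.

With dV = 4πr²dr, the probability is ∫|φ|² dV over r > 1.1b.
The full normalization integral is A²·[π·b^3] = 1, fixing A².
Substituting u = r/b, A², 4π and the length scale all cancel in the ratio: P = ∫_{1.1}^{∞} u^2·e^(-2·u) du / ∫_{0}^{∞} u^2·e^(-2·u) du.
An antiderivative of u^2·e^(-2·u) is -(2·u^2 + 2·u + 1)·e^(-2·u)/4; evaluating from 1.1 to ∞ gives 281·e^(-11/5)/200, while the full integral is 1/4.
Taking the ratio yields P = 0.6227.

P ≈ 0.623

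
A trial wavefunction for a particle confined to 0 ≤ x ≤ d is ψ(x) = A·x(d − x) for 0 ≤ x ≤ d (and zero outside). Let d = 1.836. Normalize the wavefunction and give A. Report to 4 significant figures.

A ≈ 1.199

Require ∫ |ψ|² dx = 1 over the whole domain.
Expanding the polynomial and integrating term by term, with ψ = A·x(d − x), the integral evaluates to A²·[d^5/30].
So A² = (d^5/30)^(−1).
Substituting d = 1.836 gives A² = 1.4380, so A = 1.1992.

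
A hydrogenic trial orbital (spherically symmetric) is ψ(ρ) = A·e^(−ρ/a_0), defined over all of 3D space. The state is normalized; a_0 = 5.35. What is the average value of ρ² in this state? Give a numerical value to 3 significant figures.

⟨ρ^2⟩ ≈ 85.9

The expectation value is the |ψ|²-weighted average of ρ^2: ∫ ρ^2|ψ|² 4πρ² dρ.
Using ∫₀^∞ ρⁿ e^(−αρ) dρ = n!/αⁿ⁺¹, the ratio of the moment integral to the normalization integral gives ⟨ρ²⟩ = 3·a_0^2.
Putting a_0 = 5.35 gives 85.87.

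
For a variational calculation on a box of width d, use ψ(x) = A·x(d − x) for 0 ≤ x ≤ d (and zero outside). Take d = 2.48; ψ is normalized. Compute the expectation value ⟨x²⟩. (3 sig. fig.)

By definition ⟨x²⟩ = ∫ x^2 |ψ(x)|² dx.
Expanding the polynomial and integrating term by term, the ratio of the moment integral to the normalization integral gives ⟨x²⟩ = 2·d^2/7.
Putting d = 2.48 gives 1.757.

⟨x^2⟩ ≈ 1.76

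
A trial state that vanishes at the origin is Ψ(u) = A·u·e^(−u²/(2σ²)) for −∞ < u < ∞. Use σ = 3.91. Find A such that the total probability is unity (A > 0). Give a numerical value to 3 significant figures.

A ≈ 0.137

We need A² ∫|f|² du = 1, taking the integral from −∞ to ∞.
Differentiating ∫e^(−αu²) du = √(π/α) under α to get the higher moments, with Ψ = A·u·e^(−u²/(2σ²)), the integral evaluates to A²·[√(π)·σ^3/2].
Hence A² = 1/[√(π)·σ^3/2].
Substituting σ = 3.91 gives A² = 0.01888, so A = 0.1374.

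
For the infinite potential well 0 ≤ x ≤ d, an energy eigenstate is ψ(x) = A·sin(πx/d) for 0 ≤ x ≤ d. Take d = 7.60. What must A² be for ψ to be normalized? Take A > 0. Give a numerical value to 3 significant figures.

Normalization requires ∫|ψ|² dx = 1, integrated from 0 to d.
Using sin²θ = (1 − cos 2θ)/2, carrying out the integral gives A² · d/2.
Hence A² = 1/[d/2].
With d = 7.60: A² = 0.2632 and A = 0.5130.

A^2 ≈ 0.263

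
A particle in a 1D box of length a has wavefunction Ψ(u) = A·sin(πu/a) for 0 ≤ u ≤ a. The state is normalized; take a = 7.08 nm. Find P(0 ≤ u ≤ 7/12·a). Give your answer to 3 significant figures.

P ≈ 0.663

P = ∫_{0}^{7/12·a} |Ψ(u)|² du.
Since A² = 1/(a/2), this is the region integral divided by the full normalization integral.
Substituting t = u/a, A² and the length scale cancel in the ratio: P = ∫_{0}^{7/12} sin(π·t)^2 dt / ∫_{0}^{1} sin(π·t)^2 dt.
An antiderivative of sin(π·t)^2 is t/2 - sin(2·π·t)/(4·π); evaluating from 0 to 7/12 gives 1/(8·π) + 7/24, while the full integral is 1/2.
The result is P = (3 + 7·π)/(12·π).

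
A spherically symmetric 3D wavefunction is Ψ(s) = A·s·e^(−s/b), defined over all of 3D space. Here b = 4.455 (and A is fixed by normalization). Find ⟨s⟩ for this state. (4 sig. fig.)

⟨s⟩ ≈ 11.14

By definition ⟨s⟩ = ∫ s |Ψ(s)|² 4πs² ds.
Recall ∫₀^∞ s^m e^(−s/β) ds = m!·β^(m+1), the ratio of the moment integral to the normalization integral gives ⟨s⟩ = 5·b/2.
Putting b = 4.455 gives 11.138.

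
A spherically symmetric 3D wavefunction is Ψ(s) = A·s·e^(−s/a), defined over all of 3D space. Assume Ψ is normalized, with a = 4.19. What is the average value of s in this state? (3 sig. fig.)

By definition ⟨s⟩ = ∫ s |Ψ(s)|² 4πs² ds.
With ∫₀^∞ s^5 e^(−αs) ds = 5!/α^6, the ratio of the moment integral to the normalization integral gives ⟨s⟩ = 5·a/2.
With a = 4.19, ⟨s⟩ = 10.48.

⟨s⟩ ≈ 10.5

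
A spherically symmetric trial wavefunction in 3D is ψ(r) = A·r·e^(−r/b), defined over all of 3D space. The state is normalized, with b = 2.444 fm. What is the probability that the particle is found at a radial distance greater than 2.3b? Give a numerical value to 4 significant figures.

P = ∫ |ψ|² 4πr² dr over r > 2.3b.
A² is fixed by ∫₀^∞ 4πr²|ψ|² dr = 1, i.e. A² = (3·π·b^5)^(−1).
Let u = r/b; then A², 4π and the length scale all cancel, so P = ∫_{2.3}^{∞} u^4·e^(-2·u) du ÷ ∫_{0}^{∞} u^4·e^(-2·u) du.
Using ∫ u^4·e^(-2·u) du = -(u^4/2 + u^3 + 3·u^2/2 + 3·u/2 + 3/4)·e^(-2·u), the numerator is ≈ 0.384926 and the denominator is 3/4.
This evaluates to P = 0.51323.

P ≈ 0.5132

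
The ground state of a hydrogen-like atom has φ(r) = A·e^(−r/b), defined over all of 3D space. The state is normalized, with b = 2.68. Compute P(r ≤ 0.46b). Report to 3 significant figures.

P ≈ 0.0662

With dV = 4πr²dr, the probability is ∫|φ|² dV over r ≤ 0.46b.
Normalization gives A² = 1/(π·b^3).
In terms of u = r/b (A², 4π and the length scale all cancel between numerator and denominator), P = [∫_{0}^{0.46} u^2·e^(-2·u) du] / [∫_{0}^{∞} u^2·e^(-2·u) du].
An antiderivative of u^2·e^(-2·u) is -(2·u^2 + 2·u + 1)·e^(-2·u)/4; evaluating from 0 to 0.46 gives 1/4 - 2929·e^(-23/25)/5000, while the full integral is 1/4.
This evaluates to P = 0.06619.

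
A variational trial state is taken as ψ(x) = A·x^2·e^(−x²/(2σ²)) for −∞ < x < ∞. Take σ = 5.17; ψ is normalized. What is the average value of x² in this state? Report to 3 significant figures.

By definition ⟨x²⟩ = ∫ x^2 |ψ(x)|² dx.
Using the Gaussian integral ∫_{−∞}^{∞} e^(−αx²) dx = √(π/α), the ratio of the moment integral to the normalization integral gives ⟨x²⟩ = 5·σ^2/2.
Putting σ = 5.17 gives 66.82.

⟨x^2⟩ ≈ 66.8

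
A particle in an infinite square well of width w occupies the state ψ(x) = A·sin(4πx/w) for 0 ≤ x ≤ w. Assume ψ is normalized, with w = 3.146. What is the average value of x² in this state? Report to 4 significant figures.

By definition ⟨x²⟩ = ∫ x^2 |ψ(x)|² dx.
With ∫₀^w sin²(nπx/w) dx = w/2, the ratio of the moment integral to the normalization integral gives ⟨x²⟩ = -w^2/(32·π^2) + w^2/3.
With w = 3.146, ⟨x^2⟩ = 3.2678.

⟨x^2⟩ ≈ 3.268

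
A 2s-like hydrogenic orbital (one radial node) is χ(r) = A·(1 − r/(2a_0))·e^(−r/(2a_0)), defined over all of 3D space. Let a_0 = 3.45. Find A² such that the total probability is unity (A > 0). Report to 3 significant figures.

Normalization requires ∫|χ|² 4πr² dr = 1, integrated from 0 to ∞.
(Spherical symmetry: dV = 4πr² dr.)
Using ∫₀^∞ rⁿ e^(−αr) dr = n!/αⁿ⁺¹, carrying out the integral gives A² · 8·π·a_0^3.
Setting this equal to 1 gives A² = 1/(8·π·a_0^3).
With a_0 = 3.45: A² = 0.0009690 and A = 0.03113.

A^2 ≈ 0.000969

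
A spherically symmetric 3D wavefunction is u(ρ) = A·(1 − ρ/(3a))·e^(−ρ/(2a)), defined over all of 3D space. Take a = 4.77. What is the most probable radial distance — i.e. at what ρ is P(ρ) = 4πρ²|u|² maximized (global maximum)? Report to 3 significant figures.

The maximum of P(ρ) = 4πρ²|u|² occurs where its derivative vanishes.
Solving yields ρ = a.
With a = 4.77, the most probable radial distance is 4.770.

ρ ≈ 4.77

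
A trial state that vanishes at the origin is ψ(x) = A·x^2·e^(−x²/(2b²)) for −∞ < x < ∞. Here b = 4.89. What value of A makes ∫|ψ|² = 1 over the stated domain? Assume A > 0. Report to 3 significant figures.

Normalization requires ∫|ψ|² dx = 1, integrated from −∞ to ∞.
Using the Gaussian integral ∫_{−∞}^{∞} e^(−αx²) dx = √(π/α), carrying out the integral gives A² · 3·√(π)·b^5/4.
So A² = (3·√(π)·b^5/4)^(−1).
Plugging in b = 4.89 yields A = 0.01640.

A ≈ 0.0164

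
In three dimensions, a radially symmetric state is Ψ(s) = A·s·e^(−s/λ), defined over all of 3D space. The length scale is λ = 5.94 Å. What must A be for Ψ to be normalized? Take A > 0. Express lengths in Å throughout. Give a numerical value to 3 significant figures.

A ≈ 0.00379 Å^(-5/2)

Require ∫ |Ψ|² 4πs² ds = 1 over the whole domain.
The angular integral contributes 4π, leaving ∫₀^∞ s²|Ψ|² ds.
With Ψ = A·s·e^(−s/λ), the integral evaluates to A²·[3·π·λ^5].
Hence A² = 1/[3·π·λ^5].
With λ = 5.94: A² = 0.00001435 and A = 0.003788.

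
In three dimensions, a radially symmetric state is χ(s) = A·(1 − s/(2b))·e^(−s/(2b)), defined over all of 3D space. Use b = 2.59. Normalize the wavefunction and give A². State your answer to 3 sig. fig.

We need A² ∫|f|² 4πs² ds = 1, taking the integral from 0 to ∞.
(Spherical symmetry: dV = 4πs² ds.)
With χ = A·(1 − s/(2b))·e^(−s/(2b)), the integral evaluates to A²·[8·π·b^3].
Hence A² = 1/[8·π·b^3].
Plugging in b = 2.59 yields A = 0.04786.

A^2 ≈ 0.00229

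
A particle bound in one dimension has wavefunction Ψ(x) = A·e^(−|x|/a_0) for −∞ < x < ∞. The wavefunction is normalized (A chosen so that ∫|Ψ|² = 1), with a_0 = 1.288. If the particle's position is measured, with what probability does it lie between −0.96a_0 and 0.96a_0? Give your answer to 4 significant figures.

|Ψ|² is the probability density, so P = ∫_{−0.96a_0}^{0.96a_0} |Ψ|² dx.
The normalization integral ∫|Ψ|²dx over the whole domain equals a_0·A², and A² cancels in the ratio.
By symmetry take twice the x ≥ 0 contribution in numerator and denominator; the 2's cancel. Substituting u = x/a_0, A² and the length scale cancel in the ratio: P = ∫_{0}^{0.96} e^(-2·u) du / ∫_{0}^{∞} e^(-2·u) du.
Using ∫ e^(-2·u) du = -e^(-2·u)/2, the numerator is 1/2 - e^(-48/25)/2 and the denominator is 1/2.
Taking the ratio, P = 0.85339.

P ≈ 0.8534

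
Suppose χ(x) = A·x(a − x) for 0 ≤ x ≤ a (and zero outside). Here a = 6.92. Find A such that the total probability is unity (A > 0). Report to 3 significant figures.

A ≈ 0.0435

Require ∫ |χ|² dx = 1 over the whole domain.
With χ = A·x(a − x), the integral evaluates to A²·[a^5/30].
So A² = (a^5/30)^(−1).
With a = 6.92: A² = 0.001891 and A = 0.04348.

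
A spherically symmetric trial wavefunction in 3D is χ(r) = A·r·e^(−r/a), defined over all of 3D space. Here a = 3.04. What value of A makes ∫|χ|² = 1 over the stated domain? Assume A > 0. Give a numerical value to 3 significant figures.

A ≈ 0.0202

Require ∫ |χ|² 4πr² dr = 1 over the whole domain.
The angular integral contributes 4π, leaving ∫₀^∞ r²|χ|² dr.
∫|χ|² 4πr² dr = A²·(3·π·a^5).
Setting this equal to 1 gives A² = 1/(3·π·a^5).
Plugging in a = 3.04 yields A = 0.02022.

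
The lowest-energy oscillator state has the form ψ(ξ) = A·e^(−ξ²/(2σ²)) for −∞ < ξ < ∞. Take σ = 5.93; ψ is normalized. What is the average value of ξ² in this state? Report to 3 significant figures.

The expectation value is the |ψ|²-weighted average of ξ^2: ∫ ξ^2|ψ|² dξ.
Using the Gaussian integral ∫_{−∞}^{∞} e^(−αξ²) dξ = √(π/α), since the A² factors cancel between numerator and denominator, ⟨ξ²⟩ = σ^2/2.
Putting σ = 5.93 gives 17.58.

⟨ξ^2⟩ ≈ 17.6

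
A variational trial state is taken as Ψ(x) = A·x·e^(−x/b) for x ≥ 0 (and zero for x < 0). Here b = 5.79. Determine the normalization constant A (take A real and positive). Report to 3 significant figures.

A ≈ 0.144

The normalization condition is ∫|Ψ|² dx = 1 from 0 to ∞.
∫|Ψ|² dx = A²·(b^3/4).
Setting this equal to 1 gives A² = 1/(b^3/4).
Plugging in b = 5.79 yields A = 0.1436.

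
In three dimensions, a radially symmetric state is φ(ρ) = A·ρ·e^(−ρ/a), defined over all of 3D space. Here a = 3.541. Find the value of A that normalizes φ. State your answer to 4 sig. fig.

The normalization condition is ∫|φ|² 4πρ² dρ = 1 from 0 to ∞.
(Spherical symmetry: dV = 4πρ² dρ.)
Recall ∫₀^∞ ρ^m e^(−ρ/β) dρ = m!·β^(m+1), with φ = A·ρ·e^(−ρ/a), the integral evaluates to A²·[3·π·a^5].
Hence A² = 1/[3·π·a^5].
Substituting a = 3.541 gives A² = 0.00019059, so A = 0.013805.

A ≈ 0.01381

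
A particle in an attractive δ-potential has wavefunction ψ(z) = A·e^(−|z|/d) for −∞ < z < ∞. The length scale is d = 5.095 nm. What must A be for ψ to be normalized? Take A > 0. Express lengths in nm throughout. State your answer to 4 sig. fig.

Normalization requires ∫|ψ|² dz = 1, integrated from −∞ to ∞.
Using ∫₀^∞ zⁿ e^(−αz) dz = n!/αⁿ⁺¹, the integral (without the A² prefactor) comes out to d.
Setting this equal to 1 gives A² = 1/(d).
Plugging in d = 5.095 yields A = 0.44302.

A ≈ 0.4430 nm^(-1/2)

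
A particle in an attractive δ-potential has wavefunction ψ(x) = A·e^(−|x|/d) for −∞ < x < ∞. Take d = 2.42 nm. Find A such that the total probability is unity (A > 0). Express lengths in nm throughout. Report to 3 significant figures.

Normalization requires ∫|ψ|² dx = 1, integrated from −∞ to ∞.
With ∫₀^∞ x^0 e^(−αx) dx = 0!/α^1, the integral (without the A² prefactor) comes out to d.
Plugging in d = 2.42 yields A = 0.6428.

A ≈ 0.643 nm^(-1/2)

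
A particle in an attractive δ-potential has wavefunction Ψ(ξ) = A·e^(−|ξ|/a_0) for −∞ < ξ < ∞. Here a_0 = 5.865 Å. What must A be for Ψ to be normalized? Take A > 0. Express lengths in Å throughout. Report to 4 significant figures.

The normalization condition is ∫|Ψ|² dξ = 1 from −∞ to ∞.
Using ∫₀^∞ ξⁿ e^(−αξ) dξ = n!/αⁿ⁺¹, with Ψ = A·e^(−|ξ|/a_0), the integral evaluates to A²·[a_0].
With a_0 = 5.865: A² = 0.17050 and A = 0.41292.

A ≈ 0.4129 Å^(-1/2)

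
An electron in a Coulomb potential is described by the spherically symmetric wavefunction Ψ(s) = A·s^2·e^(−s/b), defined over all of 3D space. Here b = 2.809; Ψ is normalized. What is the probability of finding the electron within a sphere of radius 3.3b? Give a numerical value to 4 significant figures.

P ≈ 0.4892

With dV = 4πs²ds, the probability is ∫|Ψ|² dV over s ≤ 3.3b.
The full normalization integral is A²·[45·π·b^7/2] = 1, fixing A².
Let u = s/b; then A², 4π and the length scale all cancel, so P = ∫_{0}^{3.3} u^6·e^(-2·u) du ÷ ∫_{0}^{∞} u^6·e^(-2·u) du.
Using ∫ u^6·e^(-2·u) du = -(4·u^6 + 12·u^5 + 30·u^4 + 60·u^3 + 90·u^2 + 90·u + 45)·e^(-2·u)/8, the numerator is ≈ 2.75153 and the denominator is 45/8.
This evaluates to P = 0.48916.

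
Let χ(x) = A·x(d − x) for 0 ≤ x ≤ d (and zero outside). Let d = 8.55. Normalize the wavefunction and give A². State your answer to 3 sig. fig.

A^2 ≈ 0.000657

Require ∫ |χ|² dx = 1 over the whole domain.
Expanding the polynomial and integrating term by term, with χ = A·x(d − x), the integral evaluates to A²·[d^5/30].
Hence A² = 1/[d^5/30].
Plugging in d = 8.55 yields A = 0.02562.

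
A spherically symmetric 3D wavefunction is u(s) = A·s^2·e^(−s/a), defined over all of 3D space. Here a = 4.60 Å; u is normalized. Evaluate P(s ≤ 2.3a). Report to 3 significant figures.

Integrate the radial probability density 4πs²|u|² over s ≤ 2.3a.
A² is fixed by ∫₀^∞ 4πs²|u|² ds = 1, i.e. A² = (45·π·a^7/2)^(−1).
In terms of t = s/a (A², 4π and the length scale all cancel between numerator and denominator), P = [∫_{0}^{2.3} t^6·e^(-2·t) dt] / [∫_{0}^{∞} t^6·e^(-2·t) dt].
With ∫ t^6·e^(-2·t) dt = -(4·t^6 + 12·t^5 + 30·t^4 + 60·t^3 + 90·t^2 + 90·t + 45)·e^(-2·t)/8 + C, the region integral is ≈ 1.0236 and the full one is 45/8.
This evaluates to P = 0.1820.

P ≈ 0.182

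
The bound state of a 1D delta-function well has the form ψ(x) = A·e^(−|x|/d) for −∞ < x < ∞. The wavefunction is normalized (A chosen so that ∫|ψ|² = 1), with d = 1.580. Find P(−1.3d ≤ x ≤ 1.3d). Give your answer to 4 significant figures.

The probability is P = ∫ |ψ|² dx over [−1.3d, 1.3d].
With A² fixed by ∫|ψ|² = 1, i.e. A² = (d)^(−1), substitute and integrate.
Both integrals are even about x = 0, so only the x ≥ 0 halves are needed (the factors of 2 cancel). Substituting u = x/d, A² and the length scale cancel in the ratio: P = ∫_{0}^{1.3} e^(-2·u) du / ∫_{0}^{∞} e^(-2·u) du.
With ∫ e^(-2·u) du = -e^(-2·u)/2 + C, the region integral is 1/2 - e^(-13/5)/2 and the full one is 1/2.
This works out to P = 0.92573.

P ≈ 0.9257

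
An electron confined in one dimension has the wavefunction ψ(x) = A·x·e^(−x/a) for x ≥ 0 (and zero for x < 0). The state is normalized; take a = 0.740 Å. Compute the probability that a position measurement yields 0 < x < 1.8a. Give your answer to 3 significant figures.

P = ∫_{0}^{1.8a} |ψ(x)|² dx.
With A² fixed by ∫|ψ|² = 1, i.e. A² = (a^3/4)^(−1), substitute and integrate.
Substituting u = x/a, A² and the length scale cancel in the ratio: P = ∫_{0}^{1.8} u^2·e^(-2·u) du / ∫_{0}^{∞} u^2·e^(-2·u) du.
With ∫ u^2·e^(-2·u) du = -(2·u^2 + 2·u + 1)·e^(-2·u)/4 + C, the region integral is 1/4 - 277·e^(-18/5)/100 and the full one is 1/4.
The result is P = 0.6973.

P ≈ 0.697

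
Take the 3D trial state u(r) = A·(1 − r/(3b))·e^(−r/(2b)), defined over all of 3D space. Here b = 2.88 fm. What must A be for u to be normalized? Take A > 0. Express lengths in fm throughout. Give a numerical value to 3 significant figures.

Normalization requires ∫|u|² 4πr² dr = 1, integrated from 0 to ∞.
The integral (without the A² prefactor) comes out to 8·π·b^3/3.
Substituting b = 2.88 gives A² = 0.004997, so A = 0.07069.

A ≈ 0.0707 fm^(-3/2)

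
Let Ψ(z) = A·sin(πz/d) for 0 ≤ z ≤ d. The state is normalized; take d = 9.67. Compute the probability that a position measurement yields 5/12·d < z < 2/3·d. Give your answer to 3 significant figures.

The probability is P = ∫ |Ψ|² dz over [5/12·d, 2/3·d].
The normalization integral ∫|Ψ|²dz over the whole domain equals d/2·A², and A² cancels in the ratio.
Let u = z/d; then A² and the length scale cancel, so P = ∫_{5/12}^{2/3} sin(π·u)^2 du ÷ ∫_{0}^{1} sin(π·u)^2 du.
With ∫ sin(π·u)^2 du = u/2 - sin(2·π·u)/(4·π) + C, the region integral is 1/(8·π) + √(3)/(8·π) + 1/8 and the full one is 1/2.
This works out to P = (1 + √(3) + π)/(4·π).

P ≈ 0.467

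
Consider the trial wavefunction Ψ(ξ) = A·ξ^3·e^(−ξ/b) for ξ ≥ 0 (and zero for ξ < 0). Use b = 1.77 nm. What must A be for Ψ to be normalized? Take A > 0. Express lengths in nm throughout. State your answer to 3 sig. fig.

A ≈ 0.0572 nm^(-7/2)

We need A² ∫|f|² dξ = 1, taking the integral from 0 to ∞.
With Ψ = A·ξ^3·e^(−ξ/b), the integral evaluates to A²·[45·b^7/8].
With b = 1.77: A² = 0.003266 and A = 0.05715.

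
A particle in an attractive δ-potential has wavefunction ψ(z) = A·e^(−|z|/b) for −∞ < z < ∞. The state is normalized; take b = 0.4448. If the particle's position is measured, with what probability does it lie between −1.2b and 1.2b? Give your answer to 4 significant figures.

P ≈ 0.9093

|ψ|² is the probability density, so P = ∫_{−1.2b}^{1.2b} |ψ|² dz.
With A² fixed by ∫|ψ|² = 1, i.e. A² = (b)^(−1), substitute and integrate.
Both integrals are even about z = 0, so only the z ≥ 0 halves are needed (the factors of 2 cancel). Let u = z/b; then A² and the length scale cancel, so P = ∫_{0}^{1.2} e^(-2·u) du ÷ ∫_{0}^{∞} e^(-2·u) du.
An antiderivative of e^(-2·u) is -e^(-2·u)/2; evaluating from 0 to 1.2 gives 1/2 - e^(-12/5)/2, while the full integral is 1/2.
Evaluating gives P = 0.90928.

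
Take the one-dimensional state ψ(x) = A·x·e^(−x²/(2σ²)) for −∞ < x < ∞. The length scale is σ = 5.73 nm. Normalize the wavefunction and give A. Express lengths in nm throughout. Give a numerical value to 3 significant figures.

A ≈ 0.0774 nm^(-3/2)

We need A² ∫|f|² dx = 1, taking the integral from −∞ to ∞.
The integral (without the A² prefactor) comes out to √(π)·σ^3/2.
Setting this equal to 1 gives A² = 1/(√(π)·σ^3/2).
With σ = 5.73: A² = 0.005998 and A = 0.07745.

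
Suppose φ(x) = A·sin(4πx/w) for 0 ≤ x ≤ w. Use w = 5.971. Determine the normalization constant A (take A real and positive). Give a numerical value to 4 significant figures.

A ≈ 0.5788

Normalization requires ∫|φ|² dx = 1, integrated from 0 to w.
∫|φ|² dx = A²·(w/2).
Substituting w = 5.971 gives A² = 0.33495, so A = 0.57875.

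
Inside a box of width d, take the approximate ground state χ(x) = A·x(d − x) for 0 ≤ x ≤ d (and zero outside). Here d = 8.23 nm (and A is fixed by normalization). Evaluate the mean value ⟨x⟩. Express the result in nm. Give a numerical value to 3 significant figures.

⟨x⟩ = ∫ x |χ|² dx over the full domain.
Expanding the polynomial and integrating term by term, evaluating both integrals, ⟨x⟩ = d/2.
Putting d = 8.23 gives 4.115.

⟨x⟩ ≈ 4.12 nm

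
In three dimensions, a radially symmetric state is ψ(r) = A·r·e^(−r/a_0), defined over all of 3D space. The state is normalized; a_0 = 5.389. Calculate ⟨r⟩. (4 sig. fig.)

The expectation value is the |ψ|²-weighted average of r: ∫ r|ψ|² 4πr² dr.
The ratio of the moment integral to the normalization integral gives ⟨r⟩ = 5·a_0/2.
With a_0 = 5.389, ⟨r⟩ = 13.473.

⟨r⟩ ≈ 13.47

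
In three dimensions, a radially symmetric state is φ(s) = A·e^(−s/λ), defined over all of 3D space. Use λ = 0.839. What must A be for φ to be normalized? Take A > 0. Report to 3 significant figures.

The normalization condition is ∫|φ|² 4πs² ds = 1 from 0 to ∞.
With φ = A·e^(−s/λ), the integral evaluates to A²·[π·λ^3].
Plugging in λ = 0.839 yields A = 0.7341.

A ≈ 0.734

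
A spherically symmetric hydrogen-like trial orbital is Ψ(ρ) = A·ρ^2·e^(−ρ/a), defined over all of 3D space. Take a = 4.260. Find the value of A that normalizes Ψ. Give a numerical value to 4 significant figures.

Normalization requires ∫|Ψ|² 4πρ² dρ = 1, integrated from 0 to ∞.
The angular integral contributes 4π, leaving ∫₀^∞ ρ²|Ψ|² dρ.
Recall ∫₀^∞ ρ^m e^(−ρ/β) dρ = m!·β^(m+1), ∫|Ψ|² 4πρ² dρ = A²·(45·π·a^7/2).
Hence A² = 1/[45·π·a^7/2].
Substituting a = 4.260 gives A² = 5.5565E-7, so A = 0.00074542.

A ≈ 0.0007454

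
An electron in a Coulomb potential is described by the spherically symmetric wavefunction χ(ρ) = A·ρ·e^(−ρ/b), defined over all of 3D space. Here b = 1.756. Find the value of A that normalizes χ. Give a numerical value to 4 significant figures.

The normalization condition is ∫|χ|² 4πρ² dρ = 1 from 0 to ∞.
(Spherical symmetry: dV = 4πρ² dρ.)
Recall ∫₀^∞ ρ^m e^(−ρ/β) dρ = m!·β^(m+1), carrying out the integral gives A² · 3·π·b^5.
Hence A² = 1/[3·π·b^5].
Plugging in b = 1.756 yields A = 0.079717.

A ≈ 0.07972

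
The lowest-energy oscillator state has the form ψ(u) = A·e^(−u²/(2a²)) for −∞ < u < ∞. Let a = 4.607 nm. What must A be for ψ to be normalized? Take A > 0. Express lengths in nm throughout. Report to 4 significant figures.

A ≈ 0.3499 nm^(-1/2)

We need A² ∫|f|² du = 1, taking the integral from −∞ to ∞.
Using the Gaussian integral ∫_{−∞}^{∞} e^(−αu²) du = √(π/α), with ψ = A·e^(−u²/(2a²)), the integral evaluates to A²·[√(π)·a].
Setting this equal to 1 gives A² = 1/(√(π)·a).
Substituting a = 4.607 gives A² = 0.12246, so A = 0.34995.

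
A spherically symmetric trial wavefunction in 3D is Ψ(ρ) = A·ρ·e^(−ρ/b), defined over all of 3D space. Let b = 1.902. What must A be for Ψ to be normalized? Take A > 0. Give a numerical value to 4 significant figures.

A ≈ 0.06529

We need A² ∫|f|² 4πρ² dρ = 1, taking the integral from 0 to ∞.
With Ψ = A·ρ·e^(−ρ/b), the integral evaluates to A²·[3·π·b^5].
So A² = (3·π·b^5)^(−1).
With b = 1.902: A² = 0.0042626 and A = 0.065289.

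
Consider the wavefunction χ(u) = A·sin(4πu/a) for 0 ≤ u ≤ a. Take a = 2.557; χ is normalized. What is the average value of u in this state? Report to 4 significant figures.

⟨u⟩ = ∫ u |χ|² du over the full domain.
Using sin²θ = (1 − cos 2θ)/2, since the A² factors cancel between numerator and denominator, ⟨u⟩ = a/2.
Putting a = 2.557 gives 1.2785.

⟨u⟩ ≈ 1.279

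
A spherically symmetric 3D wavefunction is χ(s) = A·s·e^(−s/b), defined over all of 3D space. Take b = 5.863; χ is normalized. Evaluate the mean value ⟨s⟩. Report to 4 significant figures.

⟨s⟩ ≈ 14.66

By definition ⟨s⟩ = ∫ s |χ(s)|² 4πs² ds.
Using ∫₀^∞ sⁿ e^(−αs) ds = n!/αⁿ⁺¹, since the A² factors cancel between numerator and denominator, ⟨s⟩ = 5·b/2.
With b = 5.863, ⟨s⟩ = 14.658.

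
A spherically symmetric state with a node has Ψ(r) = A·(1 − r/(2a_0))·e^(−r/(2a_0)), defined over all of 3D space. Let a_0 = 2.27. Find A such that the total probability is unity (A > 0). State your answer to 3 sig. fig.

A ≈ 0.0583

We need A² ∫|f|² 4πr² dr = 1, taking the integral from 0 to ∞.
The angular integral contributes 4π, leaving ∫₀^∞ r²|Ψ|² dr.
Recall ∫₀^∞ r^m e^(−r/β) dr = m!·β^(m+1), with Ψ = A·(1 − r/(2a_0))·e^(−r/(2a_0)), the integral evaluates to A²·[8·π·a_0^3].
Setting this equal to 1 gives A² = 1/(8·π·a_0^3).
Plugging in a_0 = 2.27 yields A = 0.05832.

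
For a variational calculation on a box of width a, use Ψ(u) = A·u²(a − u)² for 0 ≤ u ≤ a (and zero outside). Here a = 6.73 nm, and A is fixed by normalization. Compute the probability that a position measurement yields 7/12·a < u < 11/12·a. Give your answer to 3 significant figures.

P ≈ 0.302

P = ∫_{7/12·a}^{11/12·a} |Ψ(u)|² du.
With A² fixed by ∫|Ψ|² = 1, i.e. A² = (a^9/630)^(−1), substitute and integrate.
Substituting t = u/a, A² and the length scale cancel in the ratio: P = ∫_{7/12}^{11/12} t^4·(1 - t)^4 dt / ∫_{0}^{1} t^4·(1 - t)^4 dt.
Using ∫ t^4·(1 - t)^4 dt = t^5·(70·t^4 - 315·t^3 + 540·t^2 - 420·t + 126)/630, the numerator is ≈ 0.00047929 and the denominator is 1/630.
Taking the ratio, P = 0.3019.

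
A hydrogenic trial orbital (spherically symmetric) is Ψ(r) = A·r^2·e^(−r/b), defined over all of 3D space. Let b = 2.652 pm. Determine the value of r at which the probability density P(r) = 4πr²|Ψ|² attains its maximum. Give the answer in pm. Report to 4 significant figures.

The maximum of P(r) = 4πr²|Ψ|² occurs where its derivative vanishes.
This gives r = 3·b.
With b = 2.652, the most probable radial distance is 7.9560 pm.

r ≈ 7.956 pm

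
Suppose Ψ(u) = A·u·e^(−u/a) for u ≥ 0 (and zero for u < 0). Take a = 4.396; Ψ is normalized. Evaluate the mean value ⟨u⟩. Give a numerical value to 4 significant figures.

The expectation value is the |Ψ|²-weighted average of u: ∫ u|Ψ|² du.
Since the A² factors cancel between numerator and denominator, ⟨u⟩ = 3·a/2.
Putting a = 4.396 gives 6.5940.

⟨u⟩ ≈ 6.594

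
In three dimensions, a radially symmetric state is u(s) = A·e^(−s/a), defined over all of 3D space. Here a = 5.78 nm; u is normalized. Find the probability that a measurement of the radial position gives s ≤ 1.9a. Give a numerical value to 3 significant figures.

P = ∫ |u|² 4πs² ds over s ≤ 1.9a.
A² is fixed by ∫₀^∞ 4πs²|u|² ds = 1, i.e. A² = (π·a^3)^(−1).
Let t = s/a; then A², 4π and the length scale all cancel, so P = ∫_{0}^{1.9} t^2·e^(-2·t) dt ÷ ∫_{0}^{∞} t^2·e^(-2·t) dt.
Using ∫ t^2·e^(-2·t) dt = -(2·t^2 + 2·t + 1)·e^(-2·t)/4, the numerator is 1/4 - 601·e^(-19/5)/200 and the denominator is 1/4.
The region integral divided by the full integral gives P = 0.7311.

P ≈ 0.731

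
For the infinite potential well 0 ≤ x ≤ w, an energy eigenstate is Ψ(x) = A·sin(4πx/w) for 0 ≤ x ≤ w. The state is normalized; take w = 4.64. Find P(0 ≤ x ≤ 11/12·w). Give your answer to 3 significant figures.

P ≈ 0.951

The probability is P = ∫ |Ψ|² dx over [0, 11/12·w].
With A² fixed by ∫|Ψ|² = 1, i.e. A² = (w/2)^(−1), substitute and integrate.
Let u = x/w; then A² and the length scale cancel, so P = ∫_{0}^{11/12} sin(4·π·u)^2 du ÷ ∫_{0}^{1} sin(4·π·u)^2 du.
An antiderivative of sin(4·π·u)^2 is u/2 - sin(4·π·u)·cos(4·π·u)/(8·π); evaluating from 0 to 11/12 gives √(3)/(32·π) + 11/24, while the full integral is 1/2.
Evaluating gives P = √(3)/(16·π) + 11/12.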